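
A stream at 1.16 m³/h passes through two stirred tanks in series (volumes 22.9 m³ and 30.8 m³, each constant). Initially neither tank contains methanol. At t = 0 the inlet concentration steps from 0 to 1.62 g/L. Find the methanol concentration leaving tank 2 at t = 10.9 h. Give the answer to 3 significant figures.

Each tank obeys Vᵢ dCᵢ/dt = Q(Cᵢ₋₁ − Cᵢ), so τᵢ = Vᵢ/Q.
τ₁ = 22.9/1.16 = 19.741 h; τ₂ = 30.8/1.16 = 26.552 h.
Tank 1: C₁ = C_in(1 − e^(−t/τ₁)). Tank 2 (τ₁ ≠ τ₂): C₂ = C_in[1 − (τ₁ e^(−t/τ₁) − τ₂ e^(−t/τ₂))/(τ₁ − τ₂)].
At t = 10.9: e^(−t/τ₁) = 0.57572, e^(−t/τ₂) = 0.66331.
C₂ = 1.62·[1 − (19.741·0.57572 − 26.552·0.66331)/(-6.8103)] = 1.62·0.082797 = 0.13413 g/L.

0.134 g/L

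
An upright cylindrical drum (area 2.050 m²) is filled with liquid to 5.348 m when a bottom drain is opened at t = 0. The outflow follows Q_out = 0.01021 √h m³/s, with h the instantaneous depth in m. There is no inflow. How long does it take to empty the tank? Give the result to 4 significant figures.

928.7 s

Volume balance on the tank: A dh/dt = −0.01021 √h.
∫ h^(−1/2) dh = −(0.01021/A) ∫ dt, giving 2√h = 2√h₀ − (0.01021/A) t.
Tank is empty when √h = 0: t_empty = 2A√h₀/0.01021.
t_empty = 2·2.050·√5.348/0.01021 = 4.10000·2.31257/0.01021 = 928.654 s.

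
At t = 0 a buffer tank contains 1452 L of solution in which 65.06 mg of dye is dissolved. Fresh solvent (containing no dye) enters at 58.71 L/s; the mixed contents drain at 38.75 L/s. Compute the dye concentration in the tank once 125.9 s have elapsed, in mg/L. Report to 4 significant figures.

0.002334 mg/L

Let m(t) be the amount of dye. Volume: V(t) = V₀ + (Q_in − Q_out) t = 1452 + 19.9600 t; V(125.9) = 3964.96 L.
Solute balance: dm/dt = 0 − Q_out C = −Q_out m/V(t).
Separate: dm/m = −Q_out dt/V(t) ⇒ ln(m/m₀) = −(Q_out/(Q_in−Q_out)) ln(V/V₀).
m = m₀ (V₀/V)^(Q_out/(Q_in−Q_out)) = 65.06 × (1452/3964.96)^(1.94138) = 9.25426 mg.
C = m/V = 9.25426/3964.96 = 0.00233401 mg/L.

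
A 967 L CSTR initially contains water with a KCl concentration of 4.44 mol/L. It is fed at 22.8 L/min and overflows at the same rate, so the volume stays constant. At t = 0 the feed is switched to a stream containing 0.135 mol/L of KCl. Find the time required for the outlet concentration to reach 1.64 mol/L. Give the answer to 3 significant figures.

44.6 min

Species balance: V dC/dt = Q(C_in − C) ⇒ τ = V/Q = 42.412 min.
C(t) = C_in + (C₀ − C_in) e^(−t/τ). Set C = 1.64 and solve for t:
e^(−t/τ) = (C − C_in)/(C₀ − C_in) = (1.64 − 0.135)/(4.44 − 0.135) = 0.34959
t = −τ ln(…) = 42.412 × 1.0510 = 44.575 min.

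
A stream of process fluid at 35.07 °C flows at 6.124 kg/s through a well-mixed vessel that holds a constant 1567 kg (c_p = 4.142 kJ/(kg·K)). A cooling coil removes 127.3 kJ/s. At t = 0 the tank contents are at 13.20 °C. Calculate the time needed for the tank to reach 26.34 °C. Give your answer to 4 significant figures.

387.2 s

First-law balance (no shaft work): M c_p dT/dt = ṁ c_p (T_in − T) − 127.3.
τ = M/ṁ = 255.879 s; T_ss = T_in − Q̇/(ṁ c_p) = 30.0514 °C.
T(t) = T_ss + (T₀ − T_ss) e^(−t/τ). Set T = 26.34:
e^(−t/τ) = (26.34 − 30.0514)/(13.20 − 30.0514) = 0.220243
t = −255.879 · ln(0.220243) = 387.151 s.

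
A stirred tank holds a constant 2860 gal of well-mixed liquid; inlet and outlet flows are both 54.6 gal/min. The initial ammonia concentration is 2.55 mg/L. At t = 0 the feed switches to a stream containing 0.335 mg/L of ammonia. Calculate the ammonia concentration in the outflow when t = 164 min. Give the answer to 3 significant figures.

Unsteady species balance (constant V, well mixed): V dC/dt = Q(C_in − C).
Rewrite as dC/dt + C/τ = C_in/τ, τ = V/Q = 52.381 min.
This is linear first-order; C(t) = C_in + (C₀ − C_in) e^(−t/τ).
C(164) = 0.335 + (2.55 − 0.335)·e^(−164/52.381) = 0.335 + (2.2150)·0.043678 = 0.43175 mg/L.

0.432 mg/L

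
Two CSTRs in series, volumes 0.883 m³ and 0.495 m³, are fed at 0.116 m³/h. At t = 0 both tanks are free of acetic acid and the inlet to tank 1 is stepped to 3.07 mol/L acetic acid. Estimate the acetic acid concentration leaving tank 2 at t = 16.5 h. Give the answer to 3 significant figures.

Species balance on tank i: dCᵢ/dt = (Cᵢ₋₁ − Cᵢ)/τᵢ with τᵢ = Vᵢ/Q.
τ₁ = 0.883/0.116 = 7.6121 h; τ₂ = 0.495/0.116 = 4.2672 h.
Solving the cascade with C₁(0)=C₂(0)=0 gives C₂(t) = C_in[1 − (τ₁ e^(−t/τ₁) − τ₂ e^(−t/τ₂))/(τ₁ − τ₂)].
At t = 16.5: e^(−t/τ₁) = 0.11445, e^(−t/τ₂) = 0.020928.
C₂ = 3.07·[1 − (7.6121·0.11445 − 4.2672·0.020928)/(3.3448)] = 3.07·0.76624 = 2.3523 mol/L.

2.35 mol/L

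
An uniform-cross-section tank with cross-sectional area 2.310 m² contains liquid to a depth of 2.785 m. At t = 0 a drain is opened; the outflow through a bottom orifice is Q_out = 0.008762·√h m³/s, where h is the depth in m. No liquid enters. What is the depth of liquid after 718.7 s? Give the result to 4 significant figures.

Mass balance (ρ constant): A dh/dt = −0.008762 √h.
Separate and integrate: 2(√h − √h₀) = −(0.008762/A) t.
√h = √2.785 − 0.008762·718.7/(2·2.310) = 1.66883 − 1.36304 = 0.305791.
h = 0.305791² = 0.0935081 m.

0.09351 m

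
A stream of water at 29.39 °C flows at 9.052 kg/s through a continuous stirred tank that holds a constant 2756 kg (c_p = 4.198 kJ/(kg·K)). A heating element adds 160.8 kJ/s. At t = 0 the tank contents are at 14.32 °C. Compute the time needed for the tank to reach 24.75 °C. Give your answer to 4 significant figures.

M c_p dT/dt = ṁ c_p (T_in − T) + Q̇.
τ = M/ṁ = 304.463 s; T_ss = T_in + Q̇/(ṁ c_p) = 33.6215 °C.
T(t) = T_ss + (T₀ − T_ss) e^(−t/τ). Set T = 24.75:
e^(−t/τ) = (24.75 − 33.6215)/(14.32 − 33.6215) = 0.459629
t = −304.463 · ln(0.459629) = 236.670 s.

236.7 s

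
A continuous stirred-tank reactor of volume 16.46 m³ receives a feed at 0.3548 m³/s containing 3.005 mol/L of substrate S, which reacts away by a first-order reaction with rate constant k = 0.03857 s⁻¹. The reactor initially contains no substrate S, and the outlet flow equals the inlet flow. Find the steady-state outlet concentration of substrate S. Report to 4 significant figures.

V dC/dt = Q(C_in − C) − k V C.
At steady state: 0 = Q C_in − (Q + kV) C_ss, so C_ss = Q C_in/(Q + kV).
C_ss = 0.3548·3.005/(0.3548 + 0.03857·16.46) = 1.06617/0.989662 = 1.07731 mol/L.

1.077 mol/L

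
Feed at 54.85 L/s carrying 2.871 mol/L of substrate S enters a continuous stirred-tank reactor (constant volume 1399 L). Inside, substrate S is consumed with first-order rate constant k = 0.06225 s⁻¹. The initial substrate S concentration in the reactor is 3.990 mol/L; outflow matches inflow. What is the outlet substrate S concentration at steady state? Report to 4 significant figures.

1.109 mol/L

V dC/dt = Q(C_in − C) − k V C.
Steady state (dC/dt = 0): C_ss = Q C_in/(Q + kV) = C_in/(1 + kV/Q).
C_ss = 54.85·2.871/(54.85 + 0.06225·1399) = 157.474/141.938 = 1.10946 mol/L.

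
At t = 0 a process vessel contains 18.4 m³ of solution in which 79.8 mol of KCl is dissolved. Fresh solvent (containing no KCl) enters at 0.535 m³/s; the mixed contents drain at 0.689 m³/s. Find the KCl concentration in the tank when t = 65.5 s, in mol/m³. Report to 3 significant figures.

0.274 mol/m³

Total volume: dV/dt = Q_in − Q_out = -0.15400 m³/s, so V(t) = 18.4 − 0.15400 t and V(65.5) = 8.3130 m³.
Solute balance: dm/dt = 0 − Q_out C = −Q_out m/V(t).
Separate: dm/m = −Q_out dt/V(t) ⇒ ln(m/m₀) = −(Q_out/(Q_in−Q_out)) ln(V/V₀).
m = m₀ (V₀/V)^(Q_out/(Q_in−Q_out)) = 79.8 × (18.4/8.3130)^(-4.4740) = 2.2814 mol.
C = m/V = 2.2814/8.3130 = 0.27443 mol/m³.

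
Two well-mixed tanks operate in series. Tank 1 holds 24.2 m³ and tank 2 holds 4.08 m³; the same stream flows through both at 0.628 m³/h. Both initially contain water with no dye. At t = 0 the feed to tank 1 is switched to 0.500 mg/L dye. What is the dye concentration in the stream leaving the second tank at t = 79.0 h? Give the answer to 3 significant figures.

Species balance on tank i: dCᵢ/dt = (Cᵢ₋₁ − Cᵢ)/τᵢ with τᵢ = Vᵢ/Q.
τ₁ = 24.2/0.628 = 38.535 h; τ₂ = 4.08/0.628 = 6.4968 h.
Tank 1: C₁ = C_in(1 − e^(−t/τ₁)). Tank 2 (τ₁ ≠ τ₂): C₂ = C_in[1 − (τ₁ e^(−t/τ₁) − τ₂ e^(−t/τ₂))/(τ₁ − τ₂)].
At t = 79.0: e^(−t/τ₁) = 0.12872, e^(−t/τ₂) = 5.2368e-06.
C₂ = 0.500·[1 − (38.535·0.12872 − 6.4968·5.2368e-06)/(32.038)] = 0.500·0.84517 = 0.42259 mg/L.

0.423 mg/L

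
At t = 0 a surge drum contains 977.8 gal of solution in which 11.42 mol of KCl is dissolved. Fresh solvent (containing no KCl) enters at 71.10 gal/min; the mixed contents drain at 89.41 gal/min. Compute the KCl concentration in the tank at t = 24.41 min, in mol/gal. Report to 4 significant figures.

0.001090 mol/gal

Total volume: dV/dt = Q_in − Q_out = -18.3100 gal/min, so V(t) = 977.8 − 18.3100 t and V(24.41) = 530.853 gal.
Species balance (pure solvent in): dm/dt = −Q_out · m/V(t).
dm/m = −Q_out dt/(V₀ − 18.3100 t); integrating gives ln(m/m₀) = −(Q_out/(Q_in−Q_out)) ln(V/V₀).
m = m₀ (V₀/V)^(Q_out/(Q_in−Q_out)) = 11.42 × (977.8/530.853)^(-4.88312) = 0.578484 mol.
C = m/V = 0.578484/530.853 = 0.00108973 mol/gal.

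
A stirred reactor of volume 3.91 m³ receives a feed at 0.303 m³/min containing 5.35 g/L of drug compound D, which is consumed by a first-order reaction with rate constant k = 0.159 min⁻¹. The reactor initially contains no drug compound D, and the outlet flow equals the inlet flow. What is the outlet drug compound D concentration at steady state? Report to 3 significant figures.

Species balance: V dC/dt = Q C_in − Q C − k V C.
Steady state (dC/dt = 0): C_ss = Q C_in/(Q + kV) = C_in/(1 + kV/Q).
C_ss = 0.303·5.35/(0.303 + 0.159·3.91) = 1.6210/0.92469 = 1.7531 g/L.

1.75 g/L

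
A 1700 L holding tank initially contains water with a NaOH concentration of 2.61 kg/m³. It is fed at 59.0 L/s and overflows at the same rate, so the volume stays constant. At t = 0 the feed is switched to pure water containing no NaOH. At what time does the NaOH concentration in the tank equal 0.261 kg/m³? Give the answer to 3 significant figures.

66.3 s

Species balance: V dC/dt = Q(C_in − C) ⇒ τ = V/Q = 28.814 s.
C(t) = C_in + (C₀ − C_in) e^(−t/τ). Set C = 0.261 and solve for t:
e^(−t/τ) = (C − C_in)/(C₀ − C_in) = (0.261 − 0)/(2.61 − 0) = 0.10000
t = −τ ln(…) = 28.814 × 2.3026 = 66.346 s.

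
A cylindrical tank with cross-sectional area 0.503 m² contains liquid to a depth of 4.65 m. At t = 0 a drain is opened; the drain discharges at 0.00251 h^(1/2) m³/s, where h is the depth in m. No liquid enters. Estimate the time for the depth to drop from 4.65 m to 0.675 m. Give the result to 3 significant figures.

535 s

A dh/dt = −Q_out = −0.00251 √h.
This is separable: 2 d(√h)/dt = −0.00251/A, so √h = √h₀ − (0.00251/(2A)) t.
t = 2A(√h₀ − √h)/0.00251 = 2·0.503·(√4.65 − √0.675)/0.00251
  = 1.0060 × (2.1564 − 0.82158) / 0.00251 = 534.98 s.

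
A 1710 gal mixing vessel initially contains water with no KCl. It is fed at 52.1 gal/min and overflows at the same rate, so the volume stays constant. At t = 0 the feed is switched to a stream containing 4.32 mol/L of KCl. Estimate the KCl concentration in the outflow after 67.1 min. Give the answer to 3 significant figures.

3.76 mol/L

Species balance on the tank: V dC/dt = Q(C_in − C).
Time constant τ = V/Q = 1710/52.1 = 32.821 min.
Integrating: C(t) = C_in + (C₀ − C_in) e^(−t/τ).
C(67.1) = 4.32 + (0 − 4.32)·e^(−67.1/32.821) = 4.32 + (-4.3200)·0.12946 = 3.7607 mol/L.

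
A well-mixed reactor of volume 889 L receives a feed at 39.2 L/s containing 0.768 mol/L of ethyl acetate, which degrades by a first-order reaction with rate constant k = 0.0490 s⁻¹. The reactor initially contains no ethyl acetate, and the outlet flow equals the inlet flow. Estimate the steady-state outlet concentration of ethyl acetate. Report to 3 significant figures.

0.364 mol/L

Accumulation = in − out − consumed: V dC/dt = Q C_in − Q C − k V C.
Steady state (dC/dt = 0): C_ss = Q C_in/(Q + kV) = C_in/(1 + kV/Q).
C_ss = 39.2·0.768/(39.2 + 0.0490·889) = 30.106/82.761 = 0.36377 mol/L.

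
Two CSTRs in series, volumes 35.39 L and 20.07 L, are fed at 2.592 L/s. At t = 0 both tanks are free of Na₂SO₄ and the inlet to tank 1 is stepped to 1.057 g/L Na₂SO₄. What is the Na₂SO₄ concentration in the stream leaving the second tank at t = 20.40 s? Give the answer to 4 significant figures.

0.6083 g/L

Species balance on tank i: dCᵢ/dt = (Cᵢ₋₁ − Cᵢ)/τᵢ with τᵢ = Vᵢ/Q.
τ₁ = 35.39/2.592 = 13.6535 s; τ₂ = 20.07/2.592 = 7.74306 s.
Tank 1: C₁ = C_in(1 − e^(−t/τ₁)). Tank 2 (τ₁ ≠ τ₂): C₂ = C_in[1 − (τ₁ e^(−t/τ₁) − τ₂ e^(−t/τ₂))/(τ₁ − τ₂)].
At t = 20.40: e^(−t/τ₁) = 0.224447, e^(−t/τ₂) = 0.0717463.
C₂ = 1.057·[1 − (13.6535·0.224447 − 7.74306·0.0717463)/(5.91049)] = 1.057·0.575508 = 0.608312 g/L.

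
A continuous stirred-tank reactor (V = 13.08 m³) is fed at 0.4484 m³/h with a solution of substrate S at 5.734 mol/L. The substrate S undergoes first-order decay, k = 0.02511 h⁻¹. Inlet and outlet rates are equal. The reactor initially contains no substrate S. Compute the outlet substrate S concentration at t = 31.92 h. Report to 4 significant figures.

V dC/dt = Q(C_in − C) − k V C.
This is linear with rate a = Q/V + k = 0.0593913 h⁻¹.
C_ss = Q C_in/(Q + kV) = 3.30973 mol/L; C(t) = C_ss + (C₀ − C_ss) e^(−a t).
C(31.92) = 3.30973 + (-3.30973)·e^(−0.0593913·31.92) = 3.30973 + (-3.30973)·0.150202 = 2.81260 mol/L.

2.813 mol/L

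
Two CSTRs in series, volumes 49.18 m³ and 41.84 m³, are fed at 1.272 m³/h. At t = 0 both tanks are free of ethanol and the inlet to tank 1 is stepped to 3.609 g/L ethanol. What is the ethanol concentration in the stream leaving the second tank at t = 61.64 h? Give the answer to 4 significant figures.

Time constants: τᵢ = Vᵢ/Q for each well-mixed tank.
τ₁ = 49.18/1.272 = 38.6635 h; τ₂ = 41.84/1.272 = 32.8931 h.
Solving the cascade with C₁(0)=C₂(0)=0 gives C₂(t) = C_in[1 − (τ₁ e^(−t/τ₁) − τ₂ e^(−t/τ₂))/(τ₁ − τ₂)].
At t = 61.64: e^(−t/τ₁) = 0.203057, e^(−t/τ₂) = 0.153516.
C₂ = 3.609·[1 − (38.6635·0.203057 − 32.8931·0.153516)/(5.77044)] = 3.609·0.514545 = 1.85699 g/L.

1.857 g/L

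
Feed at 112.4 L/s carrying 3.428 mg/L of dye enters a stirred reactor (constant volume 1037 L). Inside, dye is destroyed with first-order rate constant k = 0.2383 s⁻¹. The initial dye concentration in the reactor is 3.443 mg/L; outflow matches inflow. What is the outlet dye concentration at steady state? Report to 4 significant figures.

Accumulation = in − out − consumed: V dC/dt = Q C_in − Q C − k V C.
Steady state (dC/dt = 0): C_ss = Q C_in/(Q + kV) = C_in/(1 + kV/Q).
C_ss = 112.4·3.428/(112.4 + 0.2383·1037) = 385.307/359.517 = 1.07174 mg/L.

1.072 mg/L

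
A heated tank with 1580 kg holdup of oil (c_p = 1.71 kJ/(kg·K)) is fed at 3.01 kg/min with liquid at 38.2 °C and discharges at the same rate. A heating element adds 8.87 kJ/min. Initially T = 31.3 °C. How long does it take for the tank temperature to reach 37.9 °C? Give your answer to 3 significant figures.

761 min

First-law balance (no shaft work): M c_p dT/dt = ṁ c_p (T_in − T) + 8.87.
τ = M/ṁ = 524.92 min; T_ss = T_in + Q̇/(ṁ c_p) = 39.923 °C.
T(t) = T_ss + (T₀ − T_ss) e^(−t/τ). Set T = 37.9:
e^(−t/τ) = (37.9 − 39.923)/(31.3 − 39.923) = 0.23463
t = −524.92 · ln(0.23463) = 760.99 min.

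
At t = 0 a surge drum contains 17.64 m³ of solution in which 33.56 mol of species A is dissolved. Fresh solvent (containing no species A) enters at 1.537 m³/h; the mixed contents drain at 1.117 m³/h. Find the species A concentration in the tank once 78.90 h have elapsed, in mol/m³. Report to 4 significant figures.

Total volume: dV/dt = Q_in − Q_out = 0.420000 m³/h, so V(t) = 17.64 + 0.420000 t and V(78.90) = 50.7780 m³.
Species balance (pure solvent in): dm/dt = −Q_out · m/V(t).
Separate: dm/m = −Q_out dt/V(t) ⇒ ln(m/m₀) = −(Q_out/(Q_in−Q_out)) ln(V/V₀).
m = m₀ (V₀/V)^(Q_out/(Q_in−Q_out)) = 33.56 × (17.64/50.7780)^(2.65952) = 2.01665 mol.
C = m/V = 2.01665/50.7780 = 0.0397150 mol/m³.

0.03971 mol/m³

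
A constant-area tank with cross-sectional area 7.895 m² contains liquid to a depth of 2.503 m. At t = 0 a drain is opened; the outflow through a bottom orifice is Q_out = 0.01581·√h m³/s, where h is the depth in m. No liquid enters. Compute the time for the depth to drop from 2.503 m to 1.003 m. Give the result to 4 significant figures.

Mass balance (ρ constant): A dh/dt = −0.01581 √h.
This is separable: 2 d(√h)/dt = −0.01581/A, so √h = √h₀ − (0.01581/(2A)) t.
t = 2A(√h₀ − √h)/0.01581 = 2·7.895·(√2.503 − √1.003)/0.01581
  = 15.7900 × (1.58209 − 1.00150) / 0.01581 = 579.854 s.

579.9 s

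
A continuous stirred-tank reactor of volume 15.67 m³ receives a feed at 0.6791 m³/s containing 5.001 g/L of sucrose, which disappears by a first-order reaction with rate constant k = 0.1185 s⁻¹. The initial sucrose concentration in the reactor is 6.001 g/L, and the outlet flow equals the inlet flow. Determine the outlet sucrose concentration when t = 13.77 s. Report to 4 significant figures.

1.841 g/L

Species balance: V dC/dt = Q C_in − Q C − k V C.
This is linear with rate a = Q/V + k = 0.161838 s⁻¹.
C_ss = Q C_in/(Q + kV) = 1.33919 g/L; C(t) = C_ss + (C₀ − C_ss) e^(−a t).
C(13.77) = 1.33919 + (4.66181)·e^(−0.161838·13.77) = 1.33919 + (4.66181)·0.107689 = 1.84122 g/L.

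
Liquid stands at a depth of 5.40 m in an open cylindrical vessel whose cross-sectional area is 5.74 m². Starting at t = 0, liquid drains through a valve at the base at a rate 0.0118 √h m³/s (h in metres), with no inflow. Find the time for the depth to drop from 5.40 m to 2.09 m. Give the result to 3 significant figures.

854 s

A dh/dt = −Q_out = −0.0118 √h.
Separate and integrate: 2(√h − √h₀) = −(0.0118/A) t.
t = 2A(√h₀ − √h)/0.0118 = 2·5.74·(√5.40 − √2.09)/0.0118
  = 11.480 × (2.3238 − 1.4457) / 0.0118 = 854.29 s.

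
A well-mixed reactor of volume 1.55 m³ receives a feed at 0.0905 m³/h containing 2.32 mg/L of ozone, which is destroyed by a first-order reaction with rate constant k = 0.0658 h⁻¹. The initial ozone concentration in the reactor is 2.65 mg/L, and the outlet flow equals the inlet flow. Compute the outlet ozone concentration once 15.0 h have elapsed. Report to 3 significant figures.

V dC/dt = Q(C_in − C) − k V C.
dC/dt = (Q/V) C_in − (Q/V + k) C; effective rate a = Q/V + k = 0.058387 + 0.0658 = 0.12419 h⁻¹.
C_ss = Q C_in/(Q + kV) = 1.0908 mg/L; C(t) = C_ss + (C₀ − C_ss) e^(−a t).
C(15.0) = 1.0908 + (1.5592)·e^(−0.12419·15.0) = 1.0908 + (1.5592)·0.15524 = 1.3328 mg/L.

1.33 mg/L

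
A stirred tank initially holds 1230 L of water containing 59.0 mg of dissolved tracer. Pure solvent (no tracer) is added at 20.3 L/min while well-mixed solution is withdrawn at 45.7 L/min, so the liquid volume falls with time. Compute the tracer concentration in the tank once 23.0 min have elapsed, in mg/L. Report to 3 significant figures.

0.0287 mg/L

Total volume: dV/dt = Q_in − Q_out = -25.400 L/min, so V(t) = 1230 − 25.400 t and V(23.0) = 645.80 L.
Species balance (pure solvent in): dm/dt = −Q_out · m/V(t).
Separate: dm/m = −Q_out dt/V(t) ⇒ ln(m/m₀) = −(Q_out/(Q_in−Q_out)) ln(V/V₀).
m = m₀ (V₀/V)^(Q_out/(Q_in−Q_out)) = 59.0 × (1230/645.80)^(-1.7992) = 18.511 mg.
C = m/V = 18.511/645.80 = 0.028663 mg/L.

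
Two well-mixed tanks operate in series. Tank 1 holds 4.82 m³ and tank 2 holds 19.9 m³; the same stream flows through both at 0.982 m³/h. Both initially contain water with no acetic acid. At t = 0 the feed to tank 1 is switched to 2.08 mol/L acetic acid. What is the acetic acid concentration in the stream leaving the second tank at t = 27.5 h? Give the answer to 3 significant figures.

1.38 mol/L

Time constants: τᵢ = Vᵢ/Q for each well-mixed tank.
τ₁ = 4.82/0.982 = 4.9084 h; τ₂ = 19.9/0.982 = 20.265 h.
Solving the cascade with C₁(0)=C₂(0)=0 gives C₂(t) = C_in[1 − (τ₁ e^(−t/τ₁) − τ₂ e^(−t/τ₂))/(τ₁ − τ₂)].
At t = 27.5: e^(−t/τ₁) = 0.0036879, e^(−t/τ₂) = 0.25742.
C₂ = 2.08·[1 − (4.9084·0.0036879 − 20.265·0.25742)/(-15.356)] = 2.08·0.66148 = 1.3759 mol/L.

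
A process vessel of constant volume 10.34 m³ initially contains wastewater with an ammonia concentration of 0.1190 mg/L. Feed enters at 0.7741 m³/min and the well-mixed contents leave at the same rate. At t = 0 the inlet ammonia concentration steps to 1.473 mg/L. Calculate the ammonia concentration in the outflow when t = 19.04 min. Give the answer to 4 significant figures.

1.147 mg/L

Species balance on the tank: V dC/dt = Q(C_in − C).
Time constant τ = V/Q = 10.34/0.7741 = 13.3574 min.
C approaches C_in exponentially: C(t) = C_in + (C₀ − C_in) e^(−t/τ).
C(19.04) = 1.473 + (0.1190 − 1.473)·e^(−19.04/13.3574) = 1.473 + (-1.35400)·0.240407 = 1.14749 mg/L.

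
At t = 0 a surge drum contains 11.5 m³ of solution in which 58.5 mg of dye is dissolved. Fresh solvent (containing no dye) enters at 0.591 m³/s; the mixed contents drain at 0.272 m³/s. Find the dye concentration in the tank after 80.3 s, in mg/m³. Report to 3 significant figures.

Let m(t) be the amount of dye. Volume: V(t) = V₀ + (Q_in − Q_out) t = 11.5 + 0.31900 t; V(80.3) = 37.116 m³.
Species balance (pure solvent in): dm/dt = −Q_out · m/V(t).
Separate: dm/m = −Q_out dt/V(t) ⇒ ln(m/m₀) = −(Q_out/(Q_in−Q_out)) ln(V/V₀).
m = m₀ (V₀/V)^(Q_out/(Q_in−Q_out)) = 58.5 × (11.5/37.116)^(0.85266) = 21.541 mg.
C = m/V = 21.541/37.116 = 0.58038 mg/m³.

0.580 mg/m³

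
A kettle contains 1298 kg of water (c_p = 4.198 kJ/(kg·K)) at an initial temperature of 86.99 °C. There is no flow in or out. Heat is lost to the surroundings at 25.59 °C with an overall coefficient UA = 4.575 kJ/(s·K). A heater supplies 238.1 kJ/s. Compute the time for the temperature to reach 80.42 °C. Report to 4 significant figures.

1443 s

Unsteady energy balance on the tank contents: M c_p dT/dt = −UA(T − T_amb) + Q̇.
τ = M c_p/UA = 1191.04 s; T_ss = T_amb + Q̇/UA = 25.59 + 238.1/4.575 = 77.6337 °C.
T(t) = T_ss + (T₀ − T_ss)e^(−t/τ); set T = 80.42:
t = −τ ln[(T − T_ss)/(T₀ − T_ss)] = −1191.04 · ln(0.297798) = 1442.75 s.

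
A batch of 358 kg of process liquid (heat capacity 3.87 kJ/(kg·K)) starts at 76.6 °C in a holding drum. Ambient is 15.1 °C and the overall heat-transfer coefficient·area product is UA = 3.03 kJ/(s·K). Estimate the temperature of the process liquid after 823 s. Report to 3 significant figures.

25.3 °C

M c_p dT/dt = −UA(T − T_amb).
dT/dt = (T_ss − T)/τ with T_ss = T_amb = 15.100 °C, τ = M c_p/UA = 358·3.87/3.03 = 457.25 s.
Solution: T(t) = T_ss + (T₀ − T_ss) e^(−t/τ).
T(823) = 15.100 + (61.500)·0.16532 = 25.267 °C.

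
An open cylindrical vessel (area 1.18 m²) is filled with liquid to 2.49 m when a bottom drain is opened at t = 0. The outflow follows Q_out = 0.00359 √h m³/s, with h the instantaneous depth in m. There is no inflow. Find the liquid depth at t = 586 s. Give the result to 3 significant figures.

0.471 m

With no inflow, A dh/dt = −0.00359 √h.
∫ h^(−1/2) dh = −(0.00359/A) ∫ dt, giving 2√h = 2√h₀ − (0.00359/A) t.
√h = √2.49 − 0.00359·586/(2·1.18) = 1.5780 − 0.89142 = 0.68656.
h = 0.68656² = 0.47136 m.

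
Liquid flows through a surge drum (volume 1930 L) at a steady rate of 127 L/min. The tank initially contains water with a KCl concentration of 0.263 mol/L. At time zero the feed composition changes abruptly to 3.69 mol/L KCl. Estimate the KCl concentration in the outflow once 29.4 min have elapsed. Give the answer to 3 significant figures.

3.19 mol/L

Transient balance on the dissolved component: V dC/dt = Q(C_in − C).
Rewrite as dC/dt + C/τ = C_in/τ, τ = V/Q = 15.197 min.
This is linear first-order; C(t) = C_in + (C₀ − C_in) e^(−t/τ).
C(29.4) = 3.69 + (0.263 − 3.69)·e^(−29.4/15.197) = 3.69 + (-3.4270)·0.14448 = 3.1949 mol/L.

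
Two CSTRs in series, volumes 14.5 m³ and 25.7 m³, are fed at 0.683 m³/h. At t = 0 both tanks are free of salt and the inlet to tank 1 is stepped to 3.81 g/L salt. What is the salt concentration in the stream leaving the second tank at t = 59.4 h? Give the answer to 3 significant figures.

2.31 g/L

Each tank obeys Vᵢ dCᵢ/dt = Q(Cᵢ₋₁ − Cᵢ), so τᵢ = Vᵢ/Q.
τ₁ = 14.5/0.683 = 21.230 h; τ₂ = 25.7/0.683 = 37.628 h.
Tank 1: C₁ = C_in(1 − e^(−t/τ₁)). Tank 2 (τ₁ ≠ τ₂): C₂ = C_in[1 − (τ₁ e^(−t/τ₁) − τ₂ e^(−t/τ₂))/(τ₁ − τ₂)].
At t = 59.4: e^(−t/τ₁) = 0.060935, e^(−t/τ₂) = 0.20626.
C₂ = 3.81·[1 − (21.230·0.060935 − 37.628·0.20626)/(-16.398)] = 3.81·0.60559 = 2.3073 g/L.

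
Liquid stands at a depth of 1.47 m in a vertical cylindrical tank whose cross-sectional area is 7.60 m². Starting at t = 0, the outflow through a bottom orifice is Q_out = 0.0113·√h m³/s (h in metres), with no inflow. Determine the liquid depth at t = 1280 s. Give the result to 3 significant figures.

With no inflow, A dh/dt = −0.0113 √h.
Separate and integrate: 2(√h − √h₀) = −(0.0113/A) t.
√h = √1.47 − 0.0113·1280/(2·7.60) = 1.2124 − 0.95158 = 0.26086.
h = 0.26086² = 0.068046 m.

0.0680 m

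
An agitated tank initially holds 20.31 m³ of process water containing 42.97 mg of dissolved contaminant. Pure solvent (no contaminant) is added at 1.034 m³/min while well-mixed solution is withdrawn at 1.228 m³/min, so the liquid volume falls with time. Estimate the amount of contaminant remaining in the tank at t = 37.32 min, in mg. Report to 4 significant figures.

Total volume: dV/dt = Q_in − Q_out = -0.194000 m³/min, so V(t) = 20.31 − 0.194000 t and V(37.32) = 13.0699 m³.
No contaminant enters, so dm/dt = −Q_out · (m/V).
dm/m = −Q_out dt/(V₀ − 0.194000 t); integrating gives ln(m/m₀) = −(Q_out/(Q_in−Q_out)) ln(V/V₀).
m = m₀ (V₀/V)^(Q_out/(Q_in−Q_out)) = 42.97 × (20.31/13.0699)^(-6.32990) = 2.63869 mg.

2.639 mg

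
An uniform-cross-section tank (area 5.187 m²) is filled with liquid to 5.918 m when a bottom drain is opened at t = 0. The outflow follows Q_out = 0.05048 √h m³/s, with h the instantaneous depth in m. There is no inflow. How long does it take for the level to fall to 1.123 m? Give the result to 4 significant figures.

With no inflow, A dh/dt = −0.05048 √h.
This is separable: 2 d(√h)/dt = −0.05048/A, so √h = √h₀ − (0.05048/(2A)) t.
t = 2A(√h₀ − √h)/0.05048 = 2·5.187·(√5.918 − √1.123)/0.05048
  = 10.3740 × (2.43269 − 1.05972) / 0.05048 = 282.157 s.

282.2 s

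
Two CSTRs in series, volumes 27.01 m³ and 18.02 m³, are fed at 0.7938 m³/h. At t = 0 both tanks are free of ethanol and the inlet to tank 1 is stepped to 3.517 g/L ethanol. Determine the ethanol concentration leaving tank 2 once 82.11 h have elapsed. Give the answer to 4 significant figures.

Each tank obeys Vᵢ dCᵢ/dt = Q(Cᵢ₋₁ − Cᵢ), so τᵢ = Vᵢ/Q.
τ₁ = 27.01/0.7938 = 34.0262 h; τ₂ = 18.02/0.7938 = 22.7009 h.
Solving the cascade with C₁(0)=C₂(0)=0 gives C₂(t) = C_in[1 − (τ₁ e^(−t/τ₁) − τ₂ e^(−t/τ₂))/(τ₁ − τ₂)].
At t = 82.11: e^(−t/τ₁) = 0.0895337, e^(−t/τ₂) = 0.0268623.
C₂ = 3.517·[1 − (34.0262·0.0895337 − 22.7009·0.0268623)/(11.3253)] = 3.517·0.784845 = 2.76030 g/L.

2.760 g/L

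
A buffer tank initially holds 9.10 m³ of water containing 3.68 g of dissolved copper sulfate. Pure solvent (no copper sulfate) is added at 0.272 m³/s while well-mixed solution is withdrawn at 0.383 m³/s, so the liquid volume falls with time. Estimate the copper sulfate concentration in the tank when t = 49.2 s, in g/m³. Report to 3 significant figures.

0.0428 g/m³

Let m(t) be the amount of copper sulfate. Volume: V(t) = V₀ + (Q_in − Q_out) t = 9.10 − 0.11100 t; V(49.2) = 3.6388 m³.
Species balance (pure solvent in): dm/dt = −Q_out · m/V(t).
dm/m = −Q_out dt/(V₀ − 0.11100 t); integrating gives ln(m/m₀) = −(Q_out/(Q_in−Q_out)) ln(V/V₀).
m = m₀ (V₀/V)^(Q_out/(Q_in−Q_out)) = 3.68 × (9.10/3.6388)^(-3.4505) = 0.15570 g.
C = m/V = 0.15570/3.6388 = 0.042788 g/m³.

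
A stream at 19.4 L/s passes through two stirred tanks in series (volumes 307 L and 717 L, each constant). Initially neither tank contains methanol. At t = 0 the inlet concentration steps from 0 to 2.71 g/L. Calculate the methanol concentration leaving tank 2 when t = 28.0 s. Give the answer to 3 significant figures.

Species balance on tank i: dCᵢ/dt = (Cᵢ₋₁ − Cᵢ)/τᵢ with τᵢ = Vᵢ/Q.
τ₁ = 307/19.4 = 15.825 s; τ₂ = 717/19.4 = 36.959 s.
Tank 1: C₁ = C_in(1 − e^(−t/τ₁)). Tank 2 (τ₁ ≠ τ₂): C₂ = C_in[1 − (τ₁ e^(−t/τ₁) − τ₂ e^(−t/τ₂))/(τ₁ − τ₂)].
At t = 28.0: e^(−t/τ₁) = 0.17044, e^(−t/τ₂) = 0.46879.
C₂ = 2.71·[1 − (15.825·0.17044 − 36.959·0.46879)/(-21.134)] = 2.71·0.30781 = 0.83417 g/L.

0.834 g/L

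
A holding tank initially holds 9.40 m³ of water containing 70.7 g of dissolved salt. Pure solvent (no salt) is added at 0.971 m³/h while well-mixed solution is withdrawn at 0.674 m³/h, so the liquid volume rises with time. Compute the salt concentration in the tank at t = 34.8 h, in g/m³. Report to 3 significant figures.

Total volume: dV/dt = Q_in − Q_out = 0.29700 m³/h, so V(t) = 9.40 + 0.29700 t and V(34.8) = 19.736 m³.
No salt enters, so dm/dt = −Q_out · (m/V).
Separate: dm/m = −Q_out dt/V(t) ⇒ ln(m/m₀) = −(Q_out/(Q_in−Q_out)) ln(V/V₀).
m = m₀ (V₀/V)^(Q_out/(Q_in−Q_out)) = 70.7 × (9.40/19.736)^(2.2694) = 13.134 g.
C = m/V = 13.134/19.736 = 0.66551 g/m³.

0.666 g/m³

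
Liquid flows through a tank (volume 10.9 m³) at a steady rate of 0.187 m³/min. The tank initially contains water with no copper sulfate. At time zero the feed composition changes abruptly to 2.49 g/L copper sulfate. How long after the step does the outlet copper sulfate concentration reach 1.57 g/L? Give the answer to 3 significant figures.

Species balance: V dC/dt = Q(C_in − C) ⇒ τ = V/Q = 58.289 min.
C(t) = C_in + (C₀ − C_in) e^(−t/τ). Set C = 1.57 and solve for t:
e^(−t/τ) = (C − C_in)/(C₀ − C_in) = (1.57 − 2.49)/(0 − 2.49) = 0.36948
t = −τ ln(…) = 58.289 × 0.99566 = 58.036 min.

58.0 min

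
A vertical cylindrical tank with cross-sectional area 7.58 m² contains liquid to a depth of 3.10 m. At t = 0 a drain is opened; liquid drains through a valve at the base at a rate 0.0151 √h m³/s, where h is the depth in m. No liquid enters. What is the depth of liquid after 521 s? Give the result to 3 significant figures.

1.54 m

A dh/dt = −Q_out = −0.0151 √h.
∫ h^(−1/2) dh = −(0.0151/A) ∫ dt, giving 2√h = 2√h₀ − (0.0151/A) t.
√h = √3.10 − 0.0151·521/(2·7.58) = 1.7607 − 0.51894 = 1.2417.
h = 1.2417² = 1.5419 m.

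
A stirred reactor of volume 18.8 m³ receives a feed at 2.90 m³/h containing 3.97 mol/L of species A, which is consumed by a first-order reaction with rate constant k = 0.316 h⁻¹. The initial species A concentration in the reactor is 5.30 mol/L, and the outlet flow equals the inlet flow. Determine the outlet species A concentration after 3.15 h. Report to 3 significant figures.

Species balance: V dC/dt = Q C_in − Q C − k V C.
dC/dt = (Q/V) C_in − (Q/V + k) C; effective rate a = Q/V + k = 0.15426 + 0.316 = 0.47026 h⁻¹.
C_ss = Q C_in/(Q + kV) = 1.3023 mol/L; C(t) = C_ss + (C₀ − C_ss) e^(−a t).
C(3.15) = 1.3023 + (3.9977)·e^(−0.47026·3.15) = 1.3023 + (3.9977)·0.22734 = 2.2111 mol/L.

2.21 mol/L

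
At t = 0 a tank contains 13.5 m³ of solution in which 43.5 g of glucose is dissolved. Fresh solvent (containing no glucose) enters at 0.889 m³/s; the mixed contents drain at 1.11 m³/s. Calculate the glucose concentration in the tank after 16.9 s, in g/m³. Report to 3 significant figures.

Let m(t) be the amount of glucose. Volume: V(t) = V₀ + (Q_in − Q_out) t = 13.5 − 0.22100 t; V(16.9) = 9.7651 m³.
Species balance (pure solvent in): dm/dt = −Q_out · m/V(t).
dm/m = −Q_out dt/(V₀ − 0.22100 t); integrating gives ln(m/m₀) = −(Q_out/(Q_in−Q_out)) ln(V/V₀).
m = m₀ (V₀/V)^(Q_out/(Q_in−Q_out)) = 43.5 × (13.5/9.7651)^(-5.0226) = 8.5511 g.
C = m/V = 8.5511/9.7651 = 0.87568 g/m³.

0.876 g/m³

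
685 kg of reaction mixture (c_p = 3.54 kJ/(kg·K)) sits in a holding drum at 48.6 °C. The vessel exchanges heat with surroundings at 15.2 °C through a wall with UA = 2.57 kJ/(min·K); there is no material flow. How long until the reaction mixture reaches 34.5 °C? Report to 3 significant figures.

517 min

Energy balance: M c_p dT/dt = −UA(T − T_amb).
τ = M c_p/UA = 943.54 min; T_ss = T_amb = 15.200 °C.
T(t) = T_ss + (T₀ − T_ss)e^(−t/τ); set T = 34.5:
t = −τ ln[(T − T_ss)/(T₀ − T_ss)] = −943.54 · ln(0.57784) = 517.49 min.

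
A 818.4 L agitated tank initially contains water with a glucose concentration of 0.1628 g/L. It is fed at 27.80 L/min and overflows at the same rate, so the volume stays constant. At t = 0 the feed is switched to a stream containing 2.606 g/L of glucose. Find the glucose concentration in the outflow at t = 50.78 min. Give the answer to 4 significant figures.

2.171 g/L

Transient balance on the dissolved component: V dC/dt = Q(C_in − C).
Rewrite as dC/dt + C/τ = C_in/τ, τ = V/Q = 29.4388 min.
C approaches C_in exponentially: C(t) = C_in + (C₀ − C_in) e^(−t/τ).
C(50.78) = 2.606 + (0.1628 − 2.606)·e^(−50.78/29.4388) = 2.606 + (-2.44320)·0.178185 = 2.17066 g/L.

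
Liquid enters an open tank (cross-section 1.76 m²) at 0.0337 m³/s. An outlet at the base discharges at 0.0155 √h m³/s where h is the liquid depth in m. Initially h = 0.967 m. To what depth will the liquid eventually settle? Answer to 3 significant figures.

A dh/dt = Q_in − 0.0155 √h. Steady state requires inflow = outflow:
Q_in = 0.0155 √h_ss ⇒ √h_ss = 0.0337/0.0155 = 2.1742.
h_ss = 2.1742² = 4.7271 m. (Since h₀ = 0.967 m < h_ss, the level will rise toward this value.)

4.73 m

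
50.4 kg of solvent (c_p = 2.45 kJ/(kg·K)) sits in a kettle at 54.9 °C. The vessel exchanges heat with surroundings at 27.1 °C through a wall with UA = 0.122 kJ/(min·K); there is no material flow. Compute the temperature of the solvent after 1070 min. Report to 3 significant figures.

36.8 °C

M c_p dT/dt = −UA(T − T_amb).
dT/dt = (T_ss − T)/τ with T_ss = T_amb = 27.100 °C, τ = M c_p/UA = 50.4·2.45/0.122 = 1012.1 min.
Integrating: T(t) = T_ss + (T₀ − T_ss) e^(−t/τ).
T(1070) = 27.100 + (27.800)·0.34744 = 36.759 °C.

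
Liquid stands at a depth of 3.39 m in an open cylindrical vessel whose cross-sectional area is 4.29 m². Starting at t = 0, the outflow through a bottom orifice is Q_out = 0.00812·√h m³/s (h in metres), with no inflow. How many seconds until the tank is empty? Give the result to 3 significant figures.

1950 s

A dh/dt = −Q_out = −0.00812 √h.
This is separable: 2 d(√h)/dt = −0.00812/A, so √h = √h₀ − (0.00812/(2A)) t.
Set h = 0: 2√h₀ = (0.00812/A) t_empty ⇒ t_empty = 2A√h₀/0.00812.
t_empty = 2·4.29·√3.39/0.00812 = 8.5800·1.8412/0.00812 = 1945.5 s.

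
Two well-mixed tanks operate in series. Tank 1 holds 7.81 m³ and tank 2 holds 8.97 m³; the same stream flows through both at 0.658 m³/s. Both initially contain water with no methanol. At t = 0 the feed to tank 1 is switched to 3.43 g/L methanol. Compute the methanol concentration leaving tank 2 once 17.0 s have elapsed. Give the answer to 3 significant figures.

Time constants: τᵢ = Vᵢ/Q for each well-mixed tank.
τ₁ = 7.81/0.658 = 11.869 s; τ₂ = 8.97/0.658 = 13.632 s.
Solving the cascade with C₁(0)=C₂(0)=0 gives C₂(t) = C_in[1 − (τ₁ e^(−t/τ₁) − τ₂ e^(−t/τ₂))/(τ₁ − τ₂)].
At t = 17.0: e^(−t/τ₁) = 0.23877, e^(−t/τ₂) = 0.28735.
C₂ = 3.43·[1 − (11.869·0.23877 − 13.632·0.28735)/(-1.7629)] = 3.43·0.38553 = 1.3224 g/L.

1.32 g/L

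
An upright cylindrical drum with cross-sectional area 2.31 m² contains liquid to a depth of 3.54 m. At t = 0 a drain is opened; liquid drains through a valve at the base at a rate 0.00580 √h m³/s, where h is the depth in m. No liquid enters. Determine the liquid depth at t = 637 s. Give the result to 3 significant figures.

1.17 m

With no inflow, A dh/dt = −0.00580 √h.
Separate and integrate: 2(√h − √h₀) = −(0.00580/A) t.
√h = √3.54 − 0.00580·637/(2·2.31) = 1.8815 − 0.79970 = 1.0818.
h = 1.0818² = 1.1703 m.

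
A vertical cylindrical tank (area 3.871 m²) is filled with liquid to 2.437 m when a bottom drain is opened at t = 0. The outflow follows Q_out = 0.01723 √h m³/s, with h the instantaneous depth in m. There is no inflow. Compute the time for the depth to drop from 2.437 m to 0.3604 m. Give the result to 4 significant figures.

431.7 s

Mass balance (ρ constant): A dh/dt = −0.01723 √h.
This is separable: 2 d(√h)/dt = −0.01723/A, so √h = √h₀ − (0.01723/(2A)) t.
t = 2A(√h₀ − √h)/0.01723 = 2·3.871·(√2.437 − √0.3604)/0.01723
  = 7.74200 × (1.56109 − 0.600333) / 0.01723 = 431.699 s.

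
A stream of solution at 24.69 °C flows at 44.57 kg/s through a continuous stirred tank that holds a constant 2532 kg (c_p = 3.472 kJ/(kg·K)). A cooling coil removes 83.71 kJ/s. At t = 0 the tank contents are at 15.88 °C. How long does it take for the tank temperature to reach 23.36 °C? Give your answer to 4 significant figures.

133.5 s

Energy balance: M c_p dT/dt = ṁ c_p (T_in − T) − 83.71.
τ = M/ṁ = 56.8095 s; T_ss = T_in − Q̇/(ṁ c_p) = 24.1491 °C.
T(t) = T_ss + (T₀ − T_ss) e^(−t/τ). Set T = 23.36:
e^(−t/τ) = (23.36 − 24.1491)/(15.88 − 24.1491) = 0.0954224
t = −56.8095 · ln(0.0954224) = 133.471 s.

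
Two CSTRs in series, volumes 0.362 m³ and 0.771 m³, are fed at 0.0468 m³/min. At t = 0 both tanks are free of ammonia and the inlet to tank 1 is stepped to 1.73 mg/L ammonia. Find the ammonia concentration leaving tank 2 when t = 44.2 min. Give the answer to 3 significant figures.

Each tank obeys Vᵢ dCᵢ/dt = Q(Cᵢ₋₁ − Cᵢ), so τᵢ = Vᵢ/Q.
τ₁ = 0.362/0.0468 = 7.7350 min; τ₂ = 0.771/0.0468 = 16.474 min.
Tank 1: C₁ = C_in(1 − e^(−t/τ₁)). Tank 2 (τ₁ ≠ τ₂): C₂ = C_in[1 − (τ₁ e^(−t/τ₁) − τ₂ e^(−t/τ₂))/(τ₁ − τ₂)].
At t = 44.2: e^(−t/τ₁) = 0.0032986, e^(−t/τ₂) = 0.068361.
C₂ = 1.73·[1 − (7.7350·0.0032986 − 16.474·0.068361)/(-8.7393)] = 1.73·0.87405 = 1.5121 mg/L.

1.51 mg/L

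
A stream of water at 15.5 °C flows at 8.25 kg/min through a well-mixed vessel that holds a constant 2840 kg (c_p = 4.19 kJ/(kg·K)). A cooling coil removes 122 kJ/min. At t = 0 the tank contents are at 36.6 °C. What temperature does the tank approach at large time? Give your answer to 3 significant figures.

Heat balance on the well-mixed liquid: M c_p dT/dt = ṁ c_p (T_in − T) − 122.
At steady state dT/dt = 0 ⇒ T_ss = T_in − Q̇/(ṁ c_p) = 15.5 − 122/(8.25·4.19) = 11.971 °C.

12.0 °C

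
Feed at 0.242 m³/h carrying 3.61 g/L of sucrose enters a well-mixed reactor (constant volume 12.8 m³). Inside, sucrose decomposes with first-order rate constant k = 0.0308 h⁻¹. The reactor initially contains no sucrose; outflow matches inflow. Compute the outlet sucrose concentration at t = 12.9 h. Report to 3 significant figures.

Accumulation = in − out − consumed: V dC/dt = Q C_in − Q C − k V C.
dC/dt = (Q/V) C_in − (Q/V + k) C; effective rate a = Q/V + k = 0.018906 + 0.0308 = 0.049706 h⁻¹.
C_ss = Q C_in/(Q + kV) = 1.3731 g/L; C(t) = C_ss + (C₀ − C_ss) e^(−a t).
C(12.9) = 1.3731 + (-1.3731)·e^(−0.049706·12.9) = 1.3731 + (-1.3731)·0.52665 = 0.64995 g/L.

0.650 g/L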